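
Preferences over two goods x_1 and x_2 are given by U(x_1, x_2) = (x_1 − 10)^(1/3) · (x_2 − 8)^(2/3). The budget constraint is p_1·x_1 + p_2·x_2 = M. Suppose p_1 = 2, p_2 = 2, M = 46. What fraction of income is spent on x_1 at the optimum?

share on x_1 = 0.5072

Discretionary income = 46 − 10·2 − 8·2 = 10; x_1* = 10 + 1/3·10/2 = 11.6667; x_2* = 8 + 2/3·10/2 = 11.3333.
Expenditure on x_1: 2·11.6667 = 23.3333; share = 0.5072.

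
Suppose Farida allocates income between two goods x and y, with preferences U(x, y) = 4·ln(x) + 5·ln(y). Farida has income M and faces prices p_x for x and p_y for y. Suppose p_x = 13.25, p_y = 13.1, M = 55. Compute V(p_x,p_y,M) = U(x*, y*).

V = 6.6843

The MRS is (4/5)·y/x. Set MRS = p_x/p_y.
Rearranging, p_y·y = (5/4)·p_x·x. Substituting into the budget gives p_x·x·(1 + (5/4)) = M.
Demand: x*(p_x,p_y,M) = 4/9·M/p_x and y* = 5/9·M/p_y.
At p_x=13.25, p_y=13.1, M=55: x* = 4/9·55/13.25 = 1.8449, y* = 2.3325.
Utility at the optimum: U(1.8449, 2.3325) = 6.6843.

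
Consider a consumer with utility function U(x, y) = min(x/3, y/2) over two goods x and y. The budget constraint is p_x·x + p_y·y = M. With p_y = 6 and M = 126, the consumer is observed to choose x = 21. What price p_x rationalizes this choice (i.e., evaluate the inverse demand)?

p_x = 2

Leontief preferences: the optimum is at the kink where x/3 = y/2, i.e. y = (2/3)·x.
Budget: p_x·x + p_y·(2/3)·x = M, so (3·p_x + 2·p_y)·x = 3·M.
Demand: x*(p_x,p_y,M) = 3·M/(3·p_x + 2·p_y), y* = 2·M/(3·p_x + 2·p_y).
Set x* = 21 in the demand function and solve for p_x: p_x = 2.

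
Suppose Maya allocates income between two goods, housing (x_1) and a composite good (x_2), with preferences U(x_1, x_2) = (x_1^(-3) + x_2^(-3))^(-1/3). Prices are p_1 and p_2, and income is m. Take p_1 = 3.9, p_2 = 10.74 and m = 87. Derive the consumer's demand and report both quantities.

MU_x_1 ∝ x_1^(-4), MU_x_2 ∝ x_2^(-4), so MRS = (x_2/x_1)^(4) = p_1/p_2.
Solve for the ratio: x_2/x_1 = [p_1/p_2]^(0.25).
Substitute x_2 = (x_2/x_1)·x_1 into the budget: x_1* = m/(p_1 + p_2·(x_2/x_1)).
Numerically x_2/x_1 = 0.776274, so x_1* = 87/(3.9 + 10.74·0.776274) = 7.1095 and x_2* = 0.776274·7.1095 = 5.5189.

x_1* = 7.1095, x_2* = 5.5189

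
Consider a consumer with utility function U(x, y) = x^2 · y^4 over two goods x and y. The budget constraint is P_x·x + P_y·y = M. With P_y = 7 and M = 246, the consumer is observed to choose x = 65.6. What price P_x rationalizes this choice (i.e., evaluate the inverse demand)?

Tangency: MRS = (1/2)·y/x = P_x/P_y.
So 2·P_y·y = 4·P_x·x; combined with the budget, a share 1/3 of income goes to x.
Demand: x*(P_x,P_y,M) = 1/3·M/P_x and y* = 2/3·M/P_y.
Set x* = 65.6 in the demand function and solve for P_x: P_x = 1.25.

P_x = 1.25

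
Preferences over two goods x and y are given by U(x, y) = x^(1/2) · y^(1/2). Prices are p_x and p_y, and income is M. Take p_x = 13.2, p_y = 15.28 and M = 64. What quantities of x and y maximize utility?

x* = 2.4242, y* = 2.0942

The MRS is y/x. Set MRS = p_x/p_y.
Rearranging, p_y·y = p_x·x. Substituting into the budget gives p_x·x·(1 + 1) = M.
Demand: x*(p_x,p_y,M) = 0.5·M/p_x and y* = 0.5·M/p_y.
At p_x=13.2, p_y=15.28, M=64: x* = 0.5·64/13.2 = 2.4242, y* = 2.0942.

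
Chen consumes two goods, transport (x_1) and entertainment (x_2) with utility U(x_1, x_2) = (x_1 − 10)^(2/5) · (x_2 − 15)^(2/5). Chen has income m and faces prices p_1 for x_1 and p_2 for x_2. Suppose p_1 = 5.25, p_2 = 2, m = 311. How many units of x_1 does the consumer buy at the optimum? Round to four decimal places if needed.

MRS = (x_2−15)/(x_1−10). Tangency with p_1/p_2 gives x_2−15 = (p_1/p_2)·(x_1−10).
Substituting into the budget: x_1* = 10 + 0.5·(m − 10·p_1 − 15·p_2)/p_1, and x_2* = 15 + 0.5·(…)/p_2.
Discretionary income = 311 − 10·5.25 − 15·2 = 228.5; x_1* = 10 + 0.5·228.5/5.25 = 31.7619.

x_1* = 31.7619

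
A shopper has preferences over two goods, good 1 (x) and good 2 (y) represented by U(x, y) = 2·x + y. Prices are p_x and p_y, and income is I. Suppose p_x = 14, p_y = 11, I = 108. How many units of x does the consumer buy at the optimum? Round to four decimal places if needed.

x gives more utility per dollar, so spend all income on x: x* = I/p_x, y* = 0.
Numerically: x* = 7.7143, y* = 0.

x* = 7.7143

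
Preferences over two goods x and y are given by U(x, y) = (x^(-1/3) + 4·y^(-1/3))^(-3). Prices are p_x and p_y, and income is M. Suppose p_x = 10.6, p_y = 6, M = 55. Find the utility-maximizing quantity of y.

y* = 6.5122

From the CES first-order condition, (1/4)·(y/x)^(4/3) = p_x/p_y.
Solve for the ratio: y/x = [4·p_x/p_y]^(0.75).
With the ratio pinned down, the budget gives x* = M/(p_x + p_y·(y/x)) and y* = (y/x)·x*.
Numerically y/x = 4.33422, so x* = 55/(10.6 + 6·4.33422) = 1.5025 and y* = 4.33422·1.5025 = 6.5122.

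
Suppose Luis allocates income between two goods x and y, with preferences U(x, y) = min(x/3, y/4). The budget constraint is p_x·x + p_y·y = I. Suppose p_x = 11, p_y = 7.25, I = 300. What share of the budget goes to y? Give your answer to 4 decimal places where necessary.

Leontief preferences: the optimum is at the kink where x/3 = y/4, i.e. y = (4/3)·x.
Budget: p_x·x + p_y·(4/3)·x = I, so (3·p_x + 4·p_y)·x = 3·I.
Demand: x*(p_x,p_y,I) = 3·I/(3·p_x + 4·p_y), y* = 4·I/(3·p_x + 4·p_y).
Here 3·11 + 4·7.25 = 62, giving x* = 14.5161 and y* = 19.3548.
Expenditure on y: 7.25·19.3548 = 140.3226; share = 0.4677.

share on y = 0.4677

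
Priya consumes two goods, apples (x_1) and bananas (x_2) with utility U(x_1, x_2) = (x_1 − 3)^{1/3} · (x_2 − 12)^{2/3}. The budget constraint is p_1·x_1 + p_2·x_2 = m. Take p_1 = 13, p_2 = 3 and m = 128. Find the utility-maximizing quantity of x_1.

x_1* = 4.359

MRS = (1/2)·(x_2−12)/(x_1−3). Tangency with p_1/p_2 gives x_2−12 = 2·(p_1/p_2)·(x_1−3).
Substituting into the budget: x_1* = 3 + 1/3·(m − 3·p_1 − 12·p_2)/p_1, and x_2* = 12 + 2/3·(…)/p_2.
Discretionary income = 128 − 3·13 − 12·3 = 53; x_1* = 3 + 1/3·53/13 = 4.359.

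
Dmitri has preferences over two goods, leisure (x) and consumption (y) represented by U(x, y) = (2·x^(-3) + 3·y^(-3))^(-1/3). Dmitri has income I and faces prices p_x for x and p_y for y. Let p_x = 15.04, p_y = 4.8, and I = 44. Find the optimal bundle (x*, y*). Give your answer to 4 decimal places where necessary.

From the CES first-order condition, (2/3)·(y/x)^(4) = p_x/p_y.
Solve for the ratio: y/x = [(3/2)·p_x/p_y]^(0.25).
Substitute y = (y/x)·x into the budget: x* = I/(p_x + p_y·(y/x)).
Numerically y/x = 1.472395, so x* = 44/(15.04 + 4.8·1.472395) = 1.9903 and y* = 1.472395·1.9903 = 2.9305.

x* = 1.9903, y* = 2.9305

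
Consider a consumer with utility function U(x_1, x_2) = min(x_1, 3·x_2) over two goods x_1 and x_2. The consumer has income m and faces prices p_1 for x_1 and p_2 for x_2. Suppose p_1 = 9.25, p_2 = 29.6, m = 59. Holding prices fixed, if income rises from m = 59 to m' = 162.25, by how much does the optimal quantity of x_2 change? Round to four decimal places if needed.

Demand: x_1*(p_1,p_2,m) = 3·m/(3·p_1 + p_2), x_2* = m/(3·p_1 + p_2).
Here 3·9.25 + 29.6 = 57.35, giving x_2* = 1.0288.
At m' = 162.25: x_2* = 2.8291. Change: 2.8291 − 1.0288 = 1.8003.

Δx_2* = 1.8003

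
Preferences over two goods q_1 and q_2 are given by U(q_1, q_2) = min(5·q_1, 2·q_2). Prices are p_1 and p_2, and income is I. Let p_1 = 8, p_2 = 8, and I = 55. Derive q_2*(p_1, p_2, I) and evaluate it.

q_2* = 4.9107

Demand: q_1*(p_1,p_2,I) = 2·I/(2·p_1 + 5·p_2), q_2* = 5·I/(2·p_1 + 5·p_2).
Here 2·8 + 5·8 = 56, giving q_2* = 4.9107.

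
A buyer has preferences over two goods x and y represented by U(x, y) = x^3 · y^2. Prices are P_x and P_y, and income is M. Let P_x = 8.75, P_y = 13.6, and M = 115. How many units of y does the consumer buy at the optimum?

y* = 3.3824

The MRS is (3/2)·y/x. Set MRS = P_x/P_y.
Rearranging, P_y·y = (2/3)·P_x·x. Substituting into the budget gives P_x·x·(1 + (2/3)) = M.
Demand: x*(P_x,P_y,M) = 0.6·M/P_x and y* = 0.4·M/P_y.
At P_x=8.75, P_y=13.6, M=115: y* = 0.4·115/13.6 = 3.3824.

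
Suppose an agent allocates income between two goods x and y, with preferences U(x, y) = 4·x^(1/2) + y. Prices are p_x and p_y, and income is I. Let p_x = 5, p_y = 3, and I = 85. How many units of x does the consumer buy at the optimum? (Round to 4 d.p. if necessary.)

x* = 1.44

Plugging in: x* = (2·3/5)² = 1.44.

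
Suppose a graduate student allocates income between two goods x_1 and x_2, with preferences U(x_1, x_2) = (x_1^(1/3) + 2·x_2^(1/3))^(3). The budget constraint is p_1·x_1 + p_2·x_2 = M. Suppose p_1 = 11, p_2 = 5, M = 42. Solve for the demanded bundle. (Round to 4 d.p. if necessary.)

x_1* = 0.7349, x_2* = 6.7831

MU_x_1 ∝ x_1^(-2/3), MU_x_2 ∝ 2·x_2^(-2/3), so MRS = (1/2)·(x_2/x_1)^(2/3) = p_1/p_2.
Hence x_2/x_1 = (2·p_1/p_2)^(1/(2/3)), i.e. raised to the 1.5 power.
Substitute x_2 = (x_2/x_1)·x_1 into the budget: x_1* = M/(p_1 + p_2·(x_2/x_1)).
Numerically x_2/x_1 = 9.229518, so x_1* = 42/(11 + 5·9.229518) = 0.7349 and x_2* = 9.229518·0.7349 = 6.7831.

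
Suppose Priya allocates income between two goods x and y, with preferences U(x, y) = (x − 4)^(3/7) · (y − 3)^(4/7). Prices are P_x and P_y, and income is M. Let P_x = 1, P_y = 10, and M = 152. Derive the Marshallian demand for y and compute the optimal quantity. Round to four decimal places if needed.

y* = 9.7429

MRS = (3/4)·(y−3)/(x−4). Tangency with P_x/P_y gives y−3 = (4/3)·(P_x/P_y)·(x−4).
After buying the subsistence bundle (4, 3), a share 3/7 of the remaining income goes to x: x* = 4 + 3/7·(M − 4P_x − 3P_y)/P_x.
Discretionary income = 152 − 4·1 − 3·10 = 118; y* = 3 + 4/7·118/10 = 9.7429.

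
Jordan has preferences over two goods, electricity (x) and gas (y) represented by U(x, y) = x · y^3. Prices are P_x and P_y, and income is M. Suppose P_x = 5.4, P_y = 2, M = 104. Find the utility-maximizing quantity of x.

x* = 4.8148

The MRS is (1/3)·y/x. Set MRS = P_x/P_y.
Rearranging, P_y·y = 3·P_x·x. Substituting into the budget gives P_x·x·(1 + 3) = M.
Demand: x*(P_x,P_y,M) = 0.25·M/P_x and y* = 0.75·M/P_y.
At P_x=5.4, P_y=2, M=104: x* = 0.25·104/5.4 = 4.8148.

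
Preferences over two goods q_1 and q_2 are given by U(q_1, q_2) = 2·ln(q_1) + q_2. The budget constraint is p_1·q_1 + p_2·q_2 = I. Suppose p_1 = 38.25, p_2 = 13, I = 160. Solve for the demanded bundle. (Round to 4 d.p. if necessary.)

Set MRS = p_1/p_2: (2/q_1)/1 = p_1/p_2.
So q_1*(p_1,p_2) = 2·p_2/p_1, independent of income; and q_2* = (I − 2·p_2)/p_2.
At the given prices: q_1* = 2·13/38.25 = 0.6797, and q_2* = 10.3077.

q_1* = 0.6797, q_2* = 10.3077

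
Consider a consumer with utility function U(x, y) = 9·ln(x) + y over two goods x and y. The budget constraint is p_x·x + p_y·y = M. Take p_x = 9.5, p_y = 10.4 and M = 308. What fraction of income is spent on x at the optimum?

share on x = 0.3039

MU_x = 9/x, MU_y = 1. Tangency: 9/x = p_x/p_y.
So x*(p_x,p_y) = 9·p_y/p_x, independent of income; and y* = (M − 9·p_y)/p_y.
At the given prices: x* = 9·10.4/9.5 = 9.8526, and y* = 20.6154.
Expenditure on x: 9.5·9.8526 = 93.6; share = 0.3039.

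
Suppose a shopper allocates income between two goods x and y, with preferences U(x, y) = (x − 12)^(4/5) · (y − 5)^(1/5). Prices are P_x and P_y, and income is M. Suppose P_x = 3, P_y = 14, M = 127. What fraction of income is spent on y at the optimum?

share on y = 0.5843

Let x' = x−12, y' = y−5. MRS = 4·y'/x' = P_x/P_y.
After buying the subsistence bundle (12, 5), a share 0.8 of the remaining income goes to x: x* = 12 + 0.8·(M − 12P_x − 5P_y)/P_x.
Discretionary income = 127 − 12·3 − 5·14 = 21; x* = 12 + 0.8·21/3 = 17.6; y* = 5 + 0.2·21/14 = 5.3.
Expenditure on y: 14·5.3 = 74.2; share = 0.5843.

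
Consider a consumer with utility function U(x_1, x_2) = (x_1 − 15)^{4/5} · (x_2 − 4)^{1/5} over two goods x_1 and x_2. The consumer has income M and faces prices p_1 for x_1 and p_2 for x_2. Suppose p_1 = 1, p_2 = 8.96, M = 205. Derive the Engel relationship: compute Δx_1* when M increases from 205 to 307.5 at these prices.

Δx_1* = 82

MRS = 4·(x_2−4)/(x_1−15). Tangency with p_1/p_2 gives x_2−4 = (1/4)·(p_1/p_2)·(x_1−15).
After buying the subsistence bundle (15, 4), a share 0.8 of the remaining income goes to x_1: x_1* = 15 + 0.8·(M − 15p_1 − 4p_2)/p_1.
Discretionary income = 205 − 15·1 − 4·8.96 = 154.16; x_1* = 15 + 0.8·154.16/1 = 138.328.
At M' = 307.5: x_1* = 220.328. Change: 220.328 − 138.328 = 82.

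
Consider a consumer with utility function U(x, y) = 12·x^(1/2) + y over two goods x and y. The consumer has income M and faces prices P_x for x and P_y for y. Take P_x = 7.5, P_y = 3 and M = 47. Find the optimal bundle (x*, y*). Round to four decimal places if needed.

MU_x = 6/√x, MU_y = 1. Tangency: 6/√x = P_x/P_y.
Thus x* = (6·P_y/P_x)² — independent of M — with the rest of income spent on y.
Plugging in: x* = (6·3/7.5)² = 5.76, y* = 1.2667.

x* = 5.76, y* = 1.2667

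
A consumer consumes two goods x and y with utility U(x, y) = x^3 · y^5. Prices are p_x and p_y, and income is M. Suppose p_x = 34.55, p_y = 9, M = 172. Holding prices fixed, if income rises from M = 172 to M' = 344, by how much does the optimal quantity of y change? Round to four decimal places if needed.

Tangency: MRS = (3/5)·y/x = p_x/p_y.
So 3·p_y·y = 5·p_x·x; combined with the budget, a share 0.375 of income goes to x.
Demand: x*(p_x,p_y,M) = 0.375·M/p_x and y* = 0.625·M/p_y.
At p_x=34.55, p_y=9, M=172: y* = 0.625·172/9 = 11.9444.
At M' = 344: y* = 23.8889. Change: 23.8889 − 11.9444 = 11.9444.

Δy* = 11.9444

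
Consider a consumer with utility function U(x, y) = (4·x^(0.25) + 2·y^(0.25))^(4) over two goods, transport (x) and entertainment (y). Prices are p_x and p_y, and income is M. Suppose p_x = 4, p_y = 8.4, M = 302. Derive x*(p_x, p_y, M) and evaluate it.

From the CES first-order condition, 2·(y/x)^(0.75) = p_x/p_y.
Solve for the ratio: y/x = [(1/2)·p_x/p_y]^(4/3).
Substitute y = (y/x)·x into the budget: x* = M/(p_x + p_y·(y/x)).
Numerically y/x = 0.147571, so x* = 302/(4 + 8.4·0.147571) = 57.638.

x* = 57.638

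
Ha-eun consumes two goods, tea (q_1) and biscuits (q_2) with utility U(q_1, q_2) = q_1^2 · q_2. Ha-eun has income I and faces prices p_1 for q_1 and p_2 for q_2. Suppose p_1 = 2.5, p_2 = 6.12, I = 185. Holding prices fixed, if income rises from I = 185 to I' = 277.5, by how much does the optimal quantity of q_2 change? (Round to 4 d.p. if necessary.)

Δq_2* = 5.0381

The MRS is 2·q_2/q_1. Set MRS = p_1/p_2.
Rearranging, p_2·q_2 = (1/2)·p_1·q_1. Substituting into the budget gives p_1·q_1·(1 + (1/2)) = I.
Demand: q_1*(p_1,p_2,I) = 2/3·I/p_1 and q_2* = 1/3·I/p_2.
At p_1=2.5, p_2=6.12, I=185: q_2* = 1/3·185/6.12 = 10.0763.
At I' = 277.5: q_2* = 15.1144. Change: 15.1144 − 10.0763 = 5.0381.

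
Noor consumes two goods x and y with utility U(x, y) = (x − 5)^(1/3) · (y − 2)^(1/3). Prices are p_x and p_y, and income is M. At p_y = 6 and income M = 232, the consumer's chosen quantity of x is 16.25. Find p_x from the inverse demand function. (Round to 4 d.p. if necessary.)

This is Cobb-Douglas in (x−5, y−2): tangency gives 1/3·p_y·(y−2) = 1/3·p_x·(x−5).
Substituting into the budget: x* = 5 + 0.5·(M − 5·p_x − 2·p_y)/p_x, and y* = 2 + 0.5·(…)/p_y.
Set x* = 16.25 in the demand function and solve for p_x: p_x = 8.

p_x = 8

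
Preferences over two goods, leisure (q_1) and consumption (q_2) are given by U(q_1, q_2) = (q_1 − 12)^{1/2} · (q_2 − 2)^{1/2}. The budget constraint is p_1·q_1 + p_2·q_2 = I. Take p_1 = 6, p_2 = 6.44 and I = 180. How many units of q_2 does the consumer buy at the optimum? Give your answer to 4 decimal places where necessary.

q_2* = 9.3851

Let q_1' = q_1−12, q_2' = q_2−2. MRS = q_2'/q_1' = p_1/p_2.
After buying the subsistence bundle (12, 2), a share 0.5 of the remaining income goes to q_1: q_1* = 12 + 0.5·(I − 12p_1 − 2p_2)/p_1.
Discretionary income = 180 − 12·6 − 2·6.44 = 95.12; q_2* = 2 + 0.5·95.12/6.44 = 9.3851.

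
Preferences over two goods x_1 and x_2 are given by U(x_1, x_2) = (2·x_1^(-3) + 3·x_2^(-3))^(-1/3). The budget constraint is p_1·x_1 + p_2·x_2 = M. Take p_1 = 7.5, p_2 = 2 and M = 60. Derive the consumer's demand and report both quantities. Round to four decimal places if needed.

x_1* = 5.671, x_2* = 8.7336

MU_x_1 ∝ 2·x_1^(-4), MU_x_2 ∝ 3·x_2^(-4), so MRS = (2/3)·(x_2/x_1)^(4) = p_1/p_2.
Solve for the ratio: x_2/x_1 = [(3/2)·p_1/p_2]^(0.25).
With the ratio pinned down, the budget gives x_1* = M/(p_1 + p_2·(x_2/x_1)) and x_2* = (x_2/x_1)·x_1*.
Numerically x_2/x_1 = 1.540035, so x_1* = 60/(7.5 + 2·1.540035) = 5.671 and x_2* = 1.540035·5.671 = 8.7336.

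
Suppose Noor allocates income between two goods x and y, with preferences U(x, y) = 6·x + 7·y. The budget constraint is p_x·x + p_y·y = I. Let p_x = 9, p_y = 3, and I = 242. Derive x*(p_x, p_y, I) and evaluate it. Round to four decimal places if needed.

x* = 0

Perfect substitutes: compare marginal utility per dollar. 6/p_x vs 7/p_y → 0.6667 vs 2.3333.
y gives more utility per dollar, so spend all income on y: y* = I/p_y, x* = 0.
Numerically: x* = 0, y* = 80.6667.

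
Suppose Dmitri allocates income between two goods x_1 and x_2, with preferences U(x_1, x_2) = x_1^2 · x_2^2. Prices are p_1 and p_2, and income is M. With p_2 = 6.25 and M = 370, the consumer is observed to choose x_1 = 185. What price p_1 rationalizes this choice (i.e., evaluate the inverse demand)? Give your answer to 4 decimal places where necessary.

MU_x_1/MU_x_2 = (2·x_2)/(2·x_1); tangency sets this equal to p_1/p_2.
So 2·p_2·x_2 = 2·p_1·x_1; combined with the budget, a share 0.5 of income goes to x_1.
Demand: x_1*(p_1,p_2,M) = 0.5·M/p_1 and x_2* = 0.5·M/p_2.
Set x_1* = 185 in the demand function and solve for p_1: p_1 = 1.

p_1 = 1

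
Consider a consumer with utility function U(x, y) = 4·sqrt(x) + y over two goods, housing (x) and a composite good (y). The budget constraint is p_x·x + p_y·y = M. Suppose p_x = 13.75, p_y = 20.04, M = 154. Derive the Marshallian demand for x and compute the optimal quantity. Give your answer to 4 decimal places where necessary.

Set MRS = p_x/p_y: 2·x^(−1/2) = p_x/p_y.
Thus x* = (2·p_y/p_x)² — independent of M — with the rest of income spent on y.
Plugging in: x* = (2·20.04/13.75)² = 8.4967.

x* = 8.4967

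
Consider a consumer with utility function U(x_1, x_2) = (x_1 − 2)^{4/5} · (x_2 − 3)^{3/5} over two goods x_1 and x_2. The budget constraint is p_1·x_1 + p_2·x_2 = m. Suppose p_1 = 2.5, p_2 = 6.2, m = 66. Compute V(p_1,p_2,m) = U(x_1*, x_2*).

MRS = (4/3)·(x_2−3)/(x_1−2). Tangency with p_1/p_2 gives x_2−3 = (3/4)·(p_1/p_2)·(x_1−2).
After buying the subsistence bundle (2, 3), a share 4/7 of the remaining income goes to x_1: x_1* = 2 + 4/7·(m − 2p_1 − 3p_2)/p_1.
Discretionary income = 66 − 2·2.5 − 3·6.2 = 42.4; x_1* = 2 + 4/7·42.4/2.5 = 11.6914; x_2* = 3 + 3/7·42.4/6.2 = 5.9309.
Utility at the optimum: U(11.6914, 5.9309) = 11.7303.

V = 11.7303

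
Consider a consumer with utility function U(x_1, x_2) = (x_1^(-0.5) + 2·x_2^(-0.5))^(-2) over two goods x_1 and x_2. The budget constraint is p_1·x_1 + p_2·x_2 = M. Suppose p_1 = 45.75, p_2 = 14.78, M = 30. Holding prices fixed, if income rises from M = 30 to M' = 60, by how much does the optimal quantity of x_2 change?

From the CES first-order condition, (1/2)·(x_2/x_1)^(1.5) = p_1/p_2.
Hence x_2/x_1 = (2·p_1/p_2)^(1/(1.5)), i.e. raised to the 2/3 power.
With the ratio pinned down, the budget gives x_1* = M/(p_1 + p_2·(x_2/x_1)) and x_2* = (x_2/x_1)·x_1*.
Numerically x_2/x_1 = 3.371562, so x_1* = 30/(45.75 + 14.78·3.371562) = 0.3139 and x_2* = 3.371562·0.3139 = 1.0582.
At M' = 60: x_2* = 2.1164. Change: 2.1164 − 1.0582 = 1.0582.

Δx_2* = 1.0582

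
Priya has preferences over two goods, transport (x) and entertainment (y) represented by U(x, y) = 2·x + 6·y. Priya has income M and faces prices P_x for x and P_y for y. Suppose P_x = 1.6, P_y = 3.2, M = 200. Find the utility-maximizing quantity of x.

Linear utility — the consumer picks whichever good has higher MU/price: 2/1.6 = 1.25 vs 6/3.2 = 1.875.
y gives more utility per dollar, so spend all income on y: y* = M/P_y, x* = 0.
Numerically: x* = 0, y* = 62.5.

x* = 0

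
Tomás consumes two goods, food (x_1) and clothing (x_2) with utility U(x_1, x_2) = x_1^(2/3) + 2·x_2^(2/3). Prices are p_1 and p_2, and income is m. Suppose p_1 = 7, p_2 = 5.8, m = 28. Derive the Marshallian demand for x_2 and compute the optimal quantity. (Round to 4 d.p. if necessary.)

Substitute x_2 = (x_2/x_1)·x_1 into the budget: x_1* = m/(p_1 + p_2·(x_2/x_1)).
Numerically x_2/x_1 = 14.063717, so x_1* = 28/(7 + 5.8·14.063717) = 0.3161 and x_2* = 14.063717·0.3161 = 4.446.

x_2* = 4.446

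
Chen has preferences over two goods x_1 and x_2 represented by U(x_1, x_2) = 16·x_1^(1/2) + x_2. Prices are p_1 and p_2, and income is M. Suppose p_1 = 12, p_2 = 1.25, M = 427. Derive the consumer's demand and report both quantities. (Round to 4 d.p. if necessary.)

Utility is quasi-linear in x_2; the FOC for x_1 is 8/√x_1 = p_1/p_2.
Thus x_1* = (8·p_2/p_1)² — independent of M — with the rest of income spent on x_2.
Plugging in: x_1* = (8·1.25/12)² = 0.6944, x_2* = 334.9333.

x_1* = 0.6944, x_2* = 334.9333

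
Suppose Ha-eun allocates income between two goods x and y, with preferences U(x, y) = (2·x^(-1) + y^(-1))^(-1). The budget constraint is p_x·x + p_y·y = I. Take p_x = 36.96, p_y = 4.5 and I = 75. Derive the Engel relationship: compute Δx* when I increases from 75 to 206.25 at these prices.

Δx* = 2.8484

Substitute y = (y/x)·x into the budget: x* = I/(p_x + p_y·(y/x)).
Numerically y/x = 2.026491, so x* = 75/(36.96 + 4.5·2.026491) = 1.6276.
At I' = 206.25: x* = 4.476. Change: 4.476 − 1.6276 = 2.8484.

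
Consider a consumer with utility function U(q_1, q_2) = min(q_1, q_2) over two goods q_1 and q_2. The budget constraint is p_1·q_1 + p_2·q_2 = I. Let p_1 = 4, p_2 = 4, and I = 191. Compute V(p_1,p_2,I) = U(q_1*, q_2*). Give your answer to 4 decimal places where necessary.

Demand: q_1*(p_1,p_2,I) = I/(p_1 + p_2), q_2* = I/(p_1 + p_2).
Here 4 + 4 = 8, giving q_1* = 23.875 and q_2* = 23.875.
Utility at the optimum: U(23.875, 23.875) = 23.875.

V = 23.875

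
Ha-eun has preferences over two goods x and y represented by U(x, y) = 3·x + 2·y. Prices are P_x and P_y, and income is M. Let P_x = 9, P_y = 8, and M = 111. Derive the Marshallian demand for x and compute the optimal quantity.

x* = 12.3333

x gives more utility per dollar, so spend all income on x: x* = M/P_x, y* = 0.
Numerically: x* = 12.3333, y* = 0.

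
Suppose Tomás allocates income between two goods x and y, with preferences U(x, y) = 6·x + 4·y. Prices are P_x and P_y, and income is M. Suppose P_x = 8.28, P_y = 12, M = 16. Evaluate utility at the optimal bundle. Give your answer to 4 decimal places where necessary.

V = 11.5942

Linear utility — the consumer picks whichever good has higher MU/price: 6/8.28 = 0.7246 vs 4/12 = 0.3333.
x gives more utility per dollar, so spend all income on x: x* = M/P_x, y* = 0.
Numerically: x* = 1.9324, y* = 0.
Utility at the optimum: U(1.9324, 0) = 11.5942.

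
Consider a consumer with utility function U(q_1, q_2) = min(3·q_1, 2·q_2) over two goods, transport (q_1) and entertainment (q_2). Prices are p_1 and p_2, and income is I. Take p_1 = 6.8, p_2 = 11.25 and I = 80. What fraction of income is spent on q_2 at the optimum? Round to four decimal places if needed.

Here 2·6.8 + 3·11.25 = 47.35, giving q_1* = 3.3791 and q_2* = 5.0686.
Expenditure on q_2: 11.25·5.0686 = 57.0222; share = 0.7128.

share on q_2 = 0.7128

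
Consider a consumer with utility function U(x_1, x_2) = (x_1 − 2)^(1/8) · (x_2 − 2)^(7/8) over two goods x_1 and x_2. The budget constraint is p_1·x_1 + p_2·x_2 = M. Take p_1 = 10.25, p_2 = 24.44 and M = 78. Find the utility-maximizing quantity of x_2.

MRS = (1/7)·(x_2−2)/(x_1−2). Tangency with p_1/p_2 gives x_2−2 = 7·(p_1/p_2)·(x_1−2).
Substituting into the budget: x_1* = 2 + 0.125·(M − 2·p_1 − 2·p_2)/p_1, and x_2* = 2 + 0.875·(…)/p_2.
Discretionary income = 78 − 2·10.25 − 2·24.44 = 8.62; x_2* = 2 + 0.875·8.62/24.44 = 2.3086.

x_2* = 2.3086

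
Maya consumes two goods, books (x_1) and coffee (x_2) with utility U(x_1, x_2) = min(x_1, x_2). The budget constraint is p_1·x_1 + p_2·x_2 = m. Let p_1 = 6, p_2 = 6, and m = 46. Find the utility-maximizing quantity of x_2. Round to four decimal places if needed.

x_2* = 3.8333

Demand: x_1*(p_1,p_2,m) = m/(p_1 + p_2), x_2* = m/(p_1 + p_2).
Here 6 + 6 = 12, giving x_2* = 3.8333.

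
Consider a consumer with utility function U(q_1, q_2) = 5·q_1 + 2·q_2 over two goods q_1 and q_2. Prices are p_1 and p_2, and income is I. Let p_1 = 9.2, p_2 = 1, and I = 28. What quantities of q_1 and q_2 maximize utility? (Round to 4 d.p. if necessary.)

q_1* = 0, q_2* = 28

Linear utility — the consumer picks whichever good has higher MU/price: 5/9.2 = 0.5435 vs 2/1 = 2.
q_2 gives more utility per dollar, so spend all income on q_2: q_2* = I/p_2, q_1* = 0.
Numerically: q_1* = 0, q_2* = 28.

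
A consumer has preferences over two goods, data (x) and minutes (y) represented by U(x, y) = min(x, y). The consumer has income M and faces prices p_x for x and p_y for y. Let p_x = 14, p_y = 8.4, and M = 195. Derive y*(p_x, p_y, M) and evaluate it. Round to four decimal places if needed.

With perfect complements, no substitution: consume in ratio x:y = 1:1.
Budget: p_x·x + p_y·x = M, so (p_x + p_y)·x = M.
Demand: x*(p_x,p_y,M) = M/(p_x + p_y), y* = M/(p_x + p_y).
Here 14 + 8.4 = 22.4, giving y* = 8.7054.

y* = 8.7054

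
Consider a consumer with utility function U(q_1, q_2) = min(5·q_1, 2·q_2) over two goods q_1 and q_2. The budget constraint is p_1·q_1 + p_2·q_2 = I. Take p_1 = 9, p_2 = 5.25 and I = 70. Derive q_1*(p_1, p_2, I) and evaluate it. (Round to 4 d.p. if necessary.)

With perfect complements, no substitution: consume in ratio q_1:q_2 = 2:5.
Budget: p_1·q_1 + p_2·(5/2)·q_1 = I, so (2·p_1 + 5·p_2)·q_1 = 2·I.
Demand: q_1*(p_1,p_2,I) = 2·I/(2·p_1 + 5·p_2), q_2* = 5·I/(2·p_1 + 5·p_2).
Here 2·9 + 5·5.25 = 44.25, giving q_1* = 3.1638.

q_1* = 3.1638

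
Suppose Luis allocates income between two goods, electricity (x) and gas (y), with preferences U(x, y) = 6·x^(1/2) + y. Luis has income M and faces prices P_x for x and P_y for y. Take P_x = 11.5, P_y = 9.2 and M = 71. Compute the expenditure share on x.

share on x = 0.933

Set MRS = P_x/P_y: 3·x^(−1/2) = P_x/P_y.
Solve: √x = 3·P_y/P_x, so x*(P_x,P_y) = (3·P_y/P_x)², and y* = (M − P_x·x*)/P_y.
Plugging in: x* = (3·9.2/11.5)² = 5.76, y* = 0.5174.
Expenditure on x: 11.5·5.76 = 66.24; share = 0.933.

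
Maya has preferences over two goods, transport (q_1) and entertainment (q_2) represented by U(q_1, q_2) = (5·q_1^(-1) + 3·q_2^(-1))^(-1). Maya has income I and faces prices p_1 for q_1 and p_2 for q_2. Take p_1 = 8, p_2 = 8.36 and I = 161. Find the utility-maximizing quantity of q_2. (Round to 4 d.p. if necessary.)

q_2* = 8.5105

From the CES first-order condition, (5/3)·(q_2/q_1)^(2) = p_1/p_2.
Solve for the ratio: q_2/q_1 = [(3/5)·p_1/p_2]^(0.5).
With the ratio pinned down, the budget gives q_1* = I/(p_1 + p_2·(q_2/q_1)) and q_2* = (q_2/q_1)·q_1*.
Numerically q_2/q_1 = 0.757735, so q_1* = 161/(8 + 8.36·0.757735) = 11.2315 and q_2* = 0.757735·11.2315 = 8.5105.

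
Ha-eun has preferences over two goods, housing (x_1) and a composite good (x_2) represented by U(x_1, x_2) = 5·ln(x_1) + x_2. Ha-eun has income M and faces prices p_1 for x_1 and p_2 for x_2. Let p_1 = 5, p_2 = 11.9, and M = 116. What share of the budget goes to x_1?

MU_x_1 = 5/x_1, MU_x_2 = 1. Tangency: 5/x_1 = p_1/p_2.
So x_1*(p_1,p_2) = 5·p_2/p_1, independent of income; and x_2* = (M − 5·p_2)/p_2.
At the given prices: x_1* = 5·11.9/5 = 11.9, and x_2* = 4.7479.
Expenditure on x_1: 5·11.9 = 59.5; share = 0.5129.

share on x_1 = 0.5129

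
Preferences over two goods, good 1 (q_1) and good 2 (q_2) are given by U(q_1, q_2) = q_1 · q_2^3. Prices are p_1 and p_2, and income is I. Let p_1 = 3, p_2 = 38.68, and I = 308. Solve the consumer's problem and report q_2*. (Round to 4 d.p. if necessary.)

MU_q_1/MU_q_2 = (q_2)/(3·q_1); tangency sets this equal to p_1/p_2.
So p_2·q_2 = 3·p_1·q_1; combined with the budget, a share 0.25 of income goes to q_1.
Demand: q_1*(p_1,p_2,I) = 0.25·I/p_1 and q_2* = 0.75·I/p_2.
At p_1=3, p_2=38.68, I=308: q_2* = 0.75·308/38.68 = 5.9721.

q_2* = 5.9721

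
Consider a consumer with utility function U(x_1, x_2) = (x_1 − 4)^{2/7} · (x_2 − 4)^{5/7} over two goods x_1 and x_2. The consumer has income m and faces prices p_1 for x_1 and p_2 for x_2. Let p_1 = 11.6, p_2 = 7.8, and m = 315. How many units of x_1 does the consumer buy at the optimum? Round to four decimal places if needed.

Let x_1' = x_1−4, x_2' = x_2−4. MRS = (2/5)·x_2'/x_1' = p_1/p_2.
After buying the subsistence bundle (4, 4), a share 2/7 of the remaining income goes to x_1: x_1* = 4 + 2/7·(m − 4p_1 − 4p_2)/p_1.
Discretionary income = 315 − 4·11.6 − 4·7.8 = 237.4; x_1* = 4 + 2/7·237.4/11.6 = 9.8473.

x_1* = 9.8473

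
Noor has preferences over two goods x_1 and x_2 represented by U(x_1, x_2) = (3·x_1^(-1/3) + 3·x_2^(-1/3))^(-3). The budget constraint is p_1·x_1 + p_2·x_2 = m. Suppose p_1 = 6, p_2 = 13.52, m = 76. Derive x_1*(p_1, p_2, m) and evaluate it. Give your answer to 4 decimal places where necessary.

MU_x_1 ∝ 3·x_1^(-4/3), MU_x_2 ∝ 3·x_2^(-4/3), so MRS = (x_2/x_1)^(4/3) = p_1/p_2.
Solve for the ratio: x_2/x_1 = [p_1/p_2]^(0.75).
With the ratio pinned down, the budget gives x_1* = m/(p_1 + p_2·(x_2/x_1)) and x_2* = (x_2/x_1)·x_1*.
Numerically x_2/x_1 = 0.543727, so x_1* = 76/(6 + 13.52·0.543727) = 5.6924.

x_1* = 5.6924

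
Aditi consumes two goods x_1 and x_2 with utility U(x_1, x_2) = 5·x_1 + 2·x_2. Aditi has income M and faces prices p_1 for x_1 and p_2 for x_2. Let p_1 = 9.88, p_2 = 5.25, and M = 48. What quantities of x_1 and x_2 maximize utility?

x_1 gives more utility per dollar, so spend all income on x_1: x_1* = M/p_1, x_2* = 0.
Numerically: x_1* = 4.8583, x_2* = 0.

x_1* = 4.8583, x_2* = 0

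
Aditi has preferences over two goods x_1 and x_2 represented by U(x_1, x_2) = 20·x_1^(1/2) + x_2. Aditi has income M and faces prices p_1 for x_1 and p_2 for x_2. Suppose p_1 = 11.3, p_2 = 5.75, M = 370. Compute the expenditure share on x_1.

share on x_1 = 0.7908

Solve: √x_1 = 10·p_2/p_1, so x_1*(p_1,p_2) = (10·p_2/p_1)², and x_2* = (M − p_1·x_1*)/p_2.
Plugging in: x_1* = (10·5.75/11.3)² = 25.8928, x_2* = 13.4629.
Expenditure on x_1: 11.3·25.8928 = 292.5885; share = 0.7908.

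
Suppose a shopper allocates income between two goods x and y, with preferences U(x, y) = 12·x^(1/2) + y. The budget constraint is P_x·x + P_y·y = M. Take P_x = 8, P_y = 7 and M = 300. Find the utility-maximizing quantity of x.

Utility is quasi-linear in y; the FOC for x is 6/√x = P_x/P_y.
Solve: √x = 6·P_y/P_x, so x*(P_x,P_y) = (6·P_y/P_x)², and y* = (M − P_x·x*)/P_y.
Plugging in: x* = (6·7/8)² = 27.5625.

x* = 27.5625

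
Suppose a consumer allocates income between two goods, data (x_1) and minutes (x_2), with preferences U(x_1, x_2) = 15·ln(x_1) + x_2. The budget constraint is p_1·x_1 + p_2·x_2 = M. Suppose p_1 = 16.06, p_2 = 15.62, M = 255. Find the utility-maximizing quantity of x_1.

Set MRS = p_1/p_2: (15/x_1)/1 = p_1/p_2.
So x_1*(p_1,p_2) = 15·p_2/p_1, independent of income; and x_2* = (M − 15·p_2)/p_2.
At the given prices: x_1* = 15·15.62/16.06 = 14.589.

x_1* = 14.589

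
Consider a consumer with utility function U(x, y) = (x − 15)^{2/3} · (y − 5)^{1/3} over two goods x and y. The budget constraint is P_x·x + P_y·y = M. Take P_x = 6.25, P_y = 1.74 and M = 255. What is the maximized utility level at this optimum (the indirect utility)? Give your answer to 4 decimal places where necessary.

This is Cobb-Douglas in (x−15, y−5): tangency gives 2/3·P_y·(y−5) = 1/3·P_x·(x−15).
Substituting into the budget: x* = 15 + 2/3·(M − 15·P_x − 5·P_y)/P_x, and y* = 5 + 1/3·(…)/P_y.
Discretionary income = 255 − 15·6.25 − 5·1.74 = 152.55; x* = 15 + 2/3·152.55/6.25 = 31.272; y* = 5 + 1/3·152.55/1.74 = 34.2241.
Utility at the optimum: U(31.272, 34.2241) = 19.7792.

V = 19.7792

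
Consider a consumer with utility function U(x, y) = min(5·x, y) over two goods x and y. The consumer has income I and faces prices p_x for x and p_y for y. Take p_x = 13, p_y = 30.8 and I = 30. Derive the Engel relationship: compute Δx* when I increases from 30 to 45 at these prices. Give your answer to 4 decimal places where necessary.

Δx* = 0.0898

Demand: x*(p_x,p_y,I) = I/(p_x + 5·p_y), y* = 5·I/(p_x + 5·p_y).
Here 13 + 5·30.8 = 167, giving x* = 0.1796.
At I' = 45: x* = 0.2695. Change: 0.2695 − 0.1796 = 0.0898.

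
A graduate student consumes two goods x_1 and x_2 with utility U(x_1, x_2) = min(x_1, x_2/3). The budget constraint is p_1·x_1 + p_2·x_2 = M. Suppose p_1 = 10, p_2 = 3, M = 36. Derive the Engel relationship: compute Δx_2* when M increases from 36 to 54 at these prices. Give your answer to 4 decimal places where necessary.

Δx_2* = 2.8421

Here 10 + 3·3 = 19, giving x_2* = 5.6842.
At M' = 54: x_2* = 8.5263. Change: 8.5263 − 5.6842 = 2.8421.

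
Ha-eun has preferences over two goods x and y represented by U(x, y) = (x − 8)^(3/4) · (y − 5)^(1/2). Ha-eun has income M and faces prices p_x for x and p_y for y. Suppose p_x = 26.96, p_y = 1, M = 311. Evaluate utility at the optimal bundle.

V = 10.1469

Let x' = x−8, y' = y−5. MRS = (3/2)·y'/x' = p_x/p_y.
Substituting into the budget: x* = 8 + 0.6·(M − 8·p_x − 5·p_y)/p_x, and y* = 5 + 0.4·(…)/p_y.
Discretionary income = 311 − 8·26.96 − 5·1 = 90.32; x* = 8 + 0.6·90.32/26.96 = 10.0101; y* = 5 + 0.4·90.32/1 = 41.128.
Utility at the optimum: U(10.0101, 41.128) = 10.1469.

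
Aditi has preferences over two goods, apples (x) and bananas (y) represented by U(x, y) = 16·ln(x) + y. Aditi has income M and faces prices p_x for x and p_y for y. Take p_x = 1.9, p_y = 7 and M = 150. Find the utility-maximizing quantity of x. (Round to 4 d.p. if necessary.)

x* = 58.9474

Set MRS = p_x/p_y: (16/x)/1 = p_x/p_y.
So x*(p_x,p_y) = 16·p_y/p_x, independent of income; and y* = (M − 16·p_y)/p_y.
At the given prices: x* = 16·7/1.9 = 58.9474.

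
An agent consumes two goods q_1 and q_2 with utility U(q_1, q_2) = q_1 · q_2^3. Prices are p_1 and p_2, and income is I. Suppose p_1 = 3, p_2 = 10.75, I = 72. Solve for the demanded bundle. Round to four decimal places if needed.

q_1* = 6, q_2* = 5.0233

The MRS is (1/3)·q_2/q_1. Set MRS = p_1/p_2.
So p_2·q_2 = 3·p_1·q_1; combined with the budget, a share 0.25 of income goes to q_1.
Demand: q_1*(p_1,p_2,I) = 0.25·I/p_1 and q_2* = 0.75·I/p_2.
At p_1=3, p_2=10.75, I=72: q_1* = 0.25·72/3 = 6, q_2* = 5.0233.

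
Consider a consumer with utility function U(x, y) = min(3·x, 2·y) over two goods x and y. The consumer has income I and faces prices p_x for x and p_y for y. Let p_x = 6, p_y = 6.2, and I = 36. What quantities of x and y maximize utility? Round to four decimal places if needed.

x* = 2.3529, y* = 3.5294

Demand: x*(p_x,p_y,I) = 2·I/(2·p_x + 3·p_y), y* = 3·I/(2·p_x + 3·p_y).
Here 2·6 + 3·6.2 = 30.6, giving x* = 2.3529 and y* = 3.5294.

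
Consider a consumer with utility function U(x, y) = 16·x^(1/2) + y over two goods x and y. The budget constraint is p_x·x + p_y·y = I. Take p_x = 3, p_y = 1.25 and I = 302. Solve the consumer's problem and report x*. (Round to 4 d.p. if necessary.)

MU_x = 8/√x, MU_y = 1. Tangency: 8/√x = p_x/p_y.
Solve: √x = 8·p_y/p_x, so x*(p_x,p_y) = (8·p_y/p_x)², and y* = (I − p_x·x*)/p_y.
Plugging in: x* = (8·1.25/3)² = 11.1111.

x* = 11.1111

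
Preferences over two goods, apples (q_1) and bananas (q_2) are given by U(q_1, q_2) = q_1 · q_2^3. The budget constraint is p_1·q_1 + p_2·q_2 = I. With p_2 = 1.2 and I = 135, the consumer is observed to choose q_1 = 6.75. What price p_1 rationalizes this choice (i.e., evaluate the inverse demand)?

p_1 = 5

MU_q_1/MU_q_2 = (q_2)/(3·q_1); tangency sets this equal to p_1/p_2.
Rearranging, p_2·q_2 = 3·p_1·q_1. Substituting into the budget gives p_1·q_1·(1 + 3) = I.
Demand: q_1*(p_1,p_2,I) = 0.25·I/p_1 and q_2* = 0.75·I/p_2.
Set q_1* = 6.75 in the demand function and solve for p_1: p_1 = 5.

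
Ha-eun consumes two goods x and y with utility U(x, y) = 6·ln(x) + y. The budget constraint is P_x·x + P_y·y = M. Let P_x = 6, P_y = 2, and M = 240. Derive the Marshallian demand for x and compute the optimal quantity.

x* = 2

MU_x = 6/x, MU_y = 1. Tangency: 6/x = P_x/P_y.
So x*(P_x,P_y) = 6·P_y/P_x, independent of income; and y* = (M − 6·P_y)/P_y.
At the given prices: x* = 6·2/6 = 2.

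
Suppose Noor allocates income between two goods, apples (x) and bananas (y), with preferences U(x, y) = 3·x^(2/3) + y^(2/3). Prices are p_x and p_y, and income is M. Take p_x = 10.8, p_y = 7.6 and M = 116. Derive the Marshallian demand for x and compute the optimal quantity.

x* = 9.9933

Substitute y = (y/x)·x into the budget: x* = M/(p_x + p_y·(y/x)).
Numerically y/x = 0.106284, so x* = 116/(10.8 + 7.6·0.106284) = 9.9933.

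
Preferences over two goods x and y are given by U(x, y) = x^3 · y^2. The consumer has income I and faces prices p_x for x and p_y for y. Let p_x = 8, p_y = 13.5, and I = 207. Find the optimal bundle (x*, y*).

The MRS is (3/2)·y/x. Set MRS = p_x/p_y.
Rearranging, p_y·y = (2/3)·p_x·x. Substituting into the budget gives p_x·x·(1 + (2/3)) = I.
Demand: x*(p_x,p_y,I) = 0.6·I/p_x and y* = 0.4·I/p_y.
At p_x=8, p_y=13.5, I=207: x* = 0.6·207/8 = 15.525, y* = 6.1333.

x* = 15.525, y* = 6.1333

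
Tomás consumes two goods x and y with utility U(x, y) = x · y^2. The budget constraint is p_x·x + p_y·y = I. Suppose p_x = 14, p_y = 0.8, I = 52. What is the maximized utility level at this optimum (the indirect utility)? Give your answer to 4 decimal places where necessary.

Demand: x*(p_x,p_y,I) = 1/3·I/p_x and y* = 2/3·I/p_y.
At p_x=14, p_y=0.8, I=52: x* = 1/3·52/14 = 1.2381, y* = 43.3333.
Utility at the optimum: U(1.2381, 43.3333) = 2324.8677.

V = 2324.8677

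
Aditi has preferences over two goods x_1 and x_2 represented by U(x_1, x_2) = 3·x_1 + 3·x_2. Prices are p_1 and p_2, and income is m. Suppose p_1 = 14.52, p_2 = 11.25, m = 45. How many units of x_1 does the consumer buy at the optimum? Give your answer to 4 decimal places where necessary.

Linear utility — the consumer picks whichever good has higher MU/price: 3/14.52 = 0.2066 vs 3/11.25 = 0.2667.
x_2 gives more utility per dollar, so spend all income on x_2: x_2* = m/p_2, x_1* = 0.
Numerically: x_1* = 0, x_2* = 4.

x_1* = 0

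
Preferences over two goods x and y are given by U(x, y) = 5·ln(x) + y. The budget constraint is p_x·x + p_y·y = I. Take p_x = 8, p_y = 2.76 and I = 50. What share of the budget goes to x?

share on x = 0.276

Set MRS = p_x/p_y: (5/x)/1 = p_x/p_y.
So x*(p_x,p_y) = 5·p_y/p_x, independent of income; and y* = (I − 5·p_y)/p_y.
At the given prices: x* = 5·2.76/8 = 1.725, and y* = 13.1159.
Expenditure on x: 8·1.725 = 13.8; share = 0.276.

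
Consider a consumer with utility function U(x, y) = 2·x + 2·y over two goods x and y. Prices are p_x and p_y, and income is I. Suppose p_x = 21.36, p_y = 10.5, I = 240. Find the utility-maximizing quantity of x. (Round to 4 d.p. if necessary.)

x* = 0

Perfect substitutes: compare marginal utility per dollar. 2/p_x vs 2/p_y → 0.0936 vs 0.1905.
y gives more utility per dollar, so spend all income on y: y* = I/p_y, x* = 0.
Numerically: x* = 0, y* = 22.8571.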